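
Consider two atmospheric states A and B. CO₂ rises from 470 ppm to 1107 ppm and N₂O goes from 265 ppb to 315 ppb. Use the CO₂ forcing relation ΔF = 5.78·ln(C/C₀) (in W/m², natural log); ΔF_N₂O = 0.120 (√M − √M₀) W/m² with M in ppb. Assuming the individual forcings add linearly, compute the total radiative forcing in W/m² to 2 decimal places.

ΔF = 5.13 W/m²

CO₂: 5.78 × ln(1107/470) = 5.78 × ln(2.35532) = 5.78 × 0.85668 = 4.9516 W/m².
N₂O: 0.120 × (√315 − √265) = 0.120 × (17.7482 − 16.2788) = 0.120 × 1.4694 = 0.1763 W/m².
Total ΔF = 4.9516 + 0.1763 = 5.1279 W/m².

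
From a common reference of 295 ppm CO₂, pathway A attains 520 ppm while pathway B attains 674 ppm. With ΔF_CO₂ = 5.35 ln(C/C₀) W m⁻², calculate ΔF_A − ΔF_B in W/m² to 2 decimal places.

ΔF_A − ΔF_B = -1.39 W/m²

ΔF_A = 5.35 ln(520/295) = 5.35 × 0.56685 = 3.0326 W/m².
ΔF_B = 5.35 ln(674/295) = 5.35 × 0.82625 = 4.4204 W/m².
Difference: 3.0326 − 4.4204 = -1.3878 W/m².
(Equivalently, ΔF_A − ΔF_B = 5.35 ln(520/674) = 5.35 × -0.25940 = -1.3878 W/m².)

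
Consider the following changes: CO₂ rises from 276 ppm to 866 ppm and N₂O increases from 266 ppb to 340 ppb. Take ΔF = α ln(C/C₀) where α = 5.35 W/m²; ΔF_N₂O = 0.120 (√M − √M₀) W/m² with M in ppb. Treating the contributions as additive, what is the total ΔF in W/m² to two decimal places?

CO₂: 5.35 × ln(866/276) = 5.35 × ln(3.13768) = 5.35 × 1.14348 = 6.1176 W/m².
N₂O: 0.120 × (√340 − √266) = 0.120 × (18.4391 − 16.3095) = 0.120 × 2.1296 = 0.2556 W/m².
Total ΔF = 6.1176 + 0.2556 = 6.3732 W/m².

ΔF = 6.37 W/m²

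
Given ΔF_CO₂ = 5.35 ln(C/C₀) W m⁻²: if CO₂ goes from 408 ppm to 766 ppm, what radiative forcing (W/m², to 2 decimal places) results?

ΔF = 3.37 W/m²

CO₂: 5.35 × ln(766/408) = 5.35 × ln(1.87745) = 5.35 × 0.62991 = 3.3700 W/m².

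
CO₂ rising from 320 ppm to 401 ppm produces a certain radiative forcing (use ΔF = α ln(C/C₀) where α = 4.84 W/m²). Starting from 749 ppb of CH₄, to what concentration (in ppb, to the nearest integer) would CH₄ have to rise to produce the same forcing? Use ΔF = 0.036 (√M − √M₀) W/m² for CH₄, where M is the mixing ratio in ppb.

M ≈ 3330 ppb

CO₂ forcing: 4.84 × ln(401/320) = 4.84 × 0.225640 = 1.09210 W/m².
Set 0.036(√M − √749) = 1.09210: √M = 1.09210/0.036 + √749 = 30.3361 + 27.3679 = 57.7040.
M = (57.7040)² = 3329.75 ppb.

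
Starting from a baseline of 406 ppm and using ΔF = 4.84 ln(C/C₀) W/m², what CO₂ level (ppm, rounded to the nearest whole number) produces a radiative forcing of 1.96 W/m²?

C ≈ 609 ppm

Set 4.84 ln(C/406) = 1.96, so ln(C/406) = 1.96/4.84 = 0.40496.
Then C/406 = e^0.40496 = 1.49924, giving C = 406 × 1.49924 = 608.69 ppm.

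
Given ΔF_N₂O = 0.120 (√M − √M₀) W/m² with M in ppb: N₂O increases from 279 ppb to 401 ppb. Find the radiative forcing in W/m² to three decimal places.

N₂O: 0.120 × (√401 − √279) = 0.120 × (20.0250 − 16.7033) = 0.120 × 3.3217 = 0.3986 W/m².

ΔF = 0.399 W/m²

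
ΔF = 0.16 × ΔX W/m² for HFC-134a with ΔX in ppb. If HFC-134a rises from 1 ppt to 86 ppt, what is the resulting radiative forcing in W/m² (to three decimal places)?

HFC-134a: Δ = 86 − 1 = 85 ppt = 0.085 ppb; ΔF = 0.16 × 0.085 = 0.0136 W/m².

ΔF = 0.014 W/m²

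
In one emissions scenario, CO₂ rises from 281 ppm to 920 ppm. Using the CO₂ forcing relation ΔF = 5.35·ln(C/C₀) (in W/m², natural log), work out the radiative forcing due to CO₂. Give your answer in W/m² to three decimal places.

CO₂: 5.35 × ln(920/281) = 5.35 × ln(3.27402) = 5.35 × 1.18602 = 6.3452 W/m².

ΔF = 6.345 W/m²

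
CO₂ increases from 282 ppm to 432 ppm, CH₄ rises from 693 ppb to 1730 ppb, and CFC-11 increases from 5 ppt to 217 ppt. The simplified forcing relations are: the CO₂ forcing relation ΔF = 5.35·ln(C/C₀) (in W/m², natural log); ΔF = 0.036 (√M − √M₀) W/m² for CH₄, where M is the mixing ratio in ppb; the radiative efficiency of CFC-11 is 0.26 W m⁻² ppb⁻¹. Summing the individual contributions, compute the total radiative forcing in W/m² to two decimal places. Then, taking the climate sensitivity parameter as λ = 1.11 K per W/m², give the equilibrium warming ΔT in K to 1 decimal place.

CO₂: 5.35 × ln(432/282) = 5.35 × ln(1.53191) = 5.35 × 0.42652 = 2.2819 W/m².
CH₄: 0.036 × (√1730 − √693) = 0.036 × (41.5933 − 26.3249) = 0.036 × 15.2684 = 0.5497 W/m².
CFC-11: Δ = 217 − 5 = 212 ppt = 0.212 ppb; ΔF = 0.26 × 0.212 = 0.0551 W/m².
Total ΔF = 2.2819 + 0.5497 + 0.0551 = 2.8867 W/m².
ΔT = λ ΔF = 1.11 × 2.89 = 3.2079 K.

ΔF = 2.89 W/m²; ΔT = 3.2 K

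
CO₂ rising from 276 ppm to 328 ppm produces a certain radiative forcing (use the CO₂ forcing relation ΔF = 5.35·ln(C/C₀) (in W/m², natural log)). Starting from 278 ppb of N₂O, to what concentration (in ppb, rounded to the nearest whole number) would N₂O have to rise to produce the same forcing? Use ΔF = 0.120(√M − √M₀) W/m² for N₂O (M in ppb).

M ≈ 594 ppb

CO₂ forcing: 5.35 × ln(328/276) = 5.35 × 0.172613 = 0.92348 W/m².
Set 0.120(√M − √278) = 0.92348: √M = 0.92348/0.120 + √278 = 7.6957 + 16.6733 = 24.3690.
M = (24.3690)² = 593.85 ppb.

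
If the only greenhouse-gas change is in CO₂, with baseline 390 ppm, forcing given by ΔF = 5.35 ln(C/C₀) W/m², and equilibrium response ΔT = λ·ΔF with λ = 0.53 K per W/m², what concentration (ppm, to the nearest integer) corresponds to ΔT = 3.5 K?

C ≈ 1340 ppm

Required forcing: ΔF = ΔT/λ = 3.5/0.53 = 6.6038 W/m².
Then ln(C/390) = ΔF/5.35 = 6.6038/5.35 = 1.23436.
So C = 390 × e^1.23436 = 390 × 3.43618 = 1340.11 ppm.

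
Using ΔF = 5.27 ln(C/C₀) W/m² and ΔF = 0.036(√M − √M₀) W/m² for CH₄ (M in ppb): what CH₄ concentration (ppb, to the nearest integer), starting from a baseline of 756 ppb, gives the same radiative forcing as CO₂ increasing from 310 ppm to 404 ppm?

M ≈ 4391 ppb

CO₂ forcing: 5.27 × ln(404/310) = 5.27 × 0.264843 = 1.39572 W/m².
Set 0.036(√M − √756) = 1.39572: √M = 1.39572/0.036 + √756 = 38.7700 + 27.4955 = 66.2655.
M = (66.2655)² = 4391.12 ppb.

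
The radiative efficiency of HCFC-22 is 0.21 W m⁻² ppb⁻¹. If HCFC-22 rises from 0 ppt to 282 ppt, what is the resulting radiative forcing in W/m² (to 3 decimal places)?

HCFC-22: Δ = 282 − 0 = 282 ppt = 0.282 ppb; ΔF = 0.21 × 0.282 = 0.0592 W/m².

ΔF = 0.059 W/m²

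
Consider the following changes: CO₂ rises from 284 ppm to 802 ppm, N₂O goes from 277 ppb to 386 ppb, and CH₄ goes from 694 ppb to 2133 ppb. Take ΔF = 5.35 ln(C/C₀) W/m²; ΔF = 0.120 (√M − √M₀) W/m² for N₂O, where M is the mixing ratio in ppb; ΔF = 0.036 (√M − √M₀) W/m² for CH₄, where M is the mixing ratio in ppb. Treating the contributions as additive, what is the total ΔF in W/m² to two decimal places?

ΔF = 6.63 W/m²

CO₂: 5.35 × ln(802/284) = 5.35 × ln(2.82394) = 5.35 × 1.03813 = 5.5540 W/m².
N₂O: 0.120 × (√386 − √277) = 0.120 × (19.6469 − 16.6433) = 0.120 × 3.0036 = 0.3604 W/m².
CH₄: 0.036 × (√2133 − √694) = 0.036 × (46.1844 − 26.3439) = 0.036 × 19.8405 = 0.7143 W/m².
Total ΔF = 5.5540 + 0.3604 + 0.7143 = 6.6287 W/m².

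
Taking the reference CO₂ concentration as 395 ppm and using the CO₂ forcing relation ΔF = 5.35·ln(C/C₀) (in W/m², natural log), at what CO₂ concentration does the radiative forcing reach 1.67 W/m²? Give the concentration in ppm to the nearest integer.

Set 5.35 ln(C/395) = 1.67, so ln(C/395) = 1.67/5.35 = 0.31215.
Then C/395 = e^0.31215 = 1.36636, giving C = 395 × 1.36636 = 539.71 ppm.

C ≈ 540 ppm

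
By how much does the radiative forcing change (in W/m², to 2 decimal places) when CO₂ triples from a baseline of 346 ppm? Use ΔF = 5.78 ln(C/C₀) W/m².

Because the forcing depends only on the ratio C/C₀, the initial concentration does not enter.
ΔF = 5.78 × ln(3) = 5.78 × 1.09861 = 6.3500 W/m².

ΔF = 6.35 W/m²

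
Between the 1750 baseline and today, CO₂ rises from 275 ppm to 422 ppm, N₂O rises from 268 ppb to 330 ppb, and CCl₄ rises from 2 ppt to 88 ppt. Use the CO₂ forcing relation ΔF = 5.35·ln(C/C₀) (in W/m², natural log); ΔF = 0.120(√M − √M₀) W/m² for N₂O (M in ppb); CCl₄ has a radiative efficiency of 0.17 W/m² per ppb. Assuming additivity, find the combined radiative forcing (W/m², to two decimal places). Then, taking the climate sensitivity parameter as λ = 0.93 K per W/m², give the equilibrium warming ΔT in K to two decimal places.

ΔF = 2.52 W/m²; ΔT = 2.34 K

CO₂: 5.35 × ln(422/275) = 5.35 × ln(1.53455) = 5.35 × 0.42824 = 2.2911 W/m².
N₂O: 0.120 × (√330 − √268) = 0.120 × (18.1659 − 16.3707) = 0.120 × 1.7952 = 0.2154 W/m².
CCl₄: Δ = 88 − 2 = 86 ppt = 0.086 ppb; ΔF = 0.17 × 0.086 = 0.0146 W/m².
Total ΔF = 2.2911 + 0.2154 + 0.0146 = 2.5211 W/m².
ΔT = λ ΔF = 0.93 × 2.52 = 2.3436 K.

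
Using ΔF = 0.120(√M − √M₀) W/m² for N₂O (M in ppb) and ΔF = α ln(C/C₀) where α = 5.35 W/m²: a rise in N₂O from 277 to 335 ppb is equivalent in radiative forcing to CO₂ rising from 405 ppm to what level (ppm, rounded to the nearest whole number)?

C ≈ 420 ppm

N₂O forcing: 0.120 × (√335 − √277) = 0.120 × (18.3030 − 16.6433) = 0.120 × 1.6597 = 0.19916 W/m².
Set 5.35 ln(C/405) = 0.19916: ln(C/405) = 0.19916/5.35 = 0.03723, so C = 405 × e^0.03723 = 405 × 1.03793 = 420.36 ppm.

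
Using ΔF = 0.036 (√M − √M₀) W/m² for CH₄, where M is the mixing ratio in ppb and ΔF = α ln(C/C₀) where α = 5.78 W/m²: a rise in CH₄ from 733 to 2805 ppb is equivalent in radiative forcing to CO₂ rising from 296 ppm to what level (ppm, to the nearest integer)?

C ≈ 348 ppm

CH₄ forcing: 0.036 × (√2805 − √733) = 0.036 × (52.9623 − 27.0740) = 0.036 × 25.8883 = 0.93198 W/m².
Set 5.78 ln(C/296) = 0.93198: ln(C/296) = 0.93198/5.78 = 0.16124, so C = 296 × e^0.16124 = 296 × 1.17497 = 347.79 ppm.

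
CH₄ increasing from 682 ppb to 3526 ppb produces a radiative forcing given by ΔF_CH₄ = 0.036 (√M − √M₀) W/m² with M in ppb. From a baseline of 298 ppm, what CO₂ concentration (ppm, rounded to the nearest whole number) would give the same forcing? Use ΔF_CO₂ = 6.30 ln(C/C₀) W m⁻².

CH₄ forcing: 0.036 × (√3526 − √682) = 0.036 × (59.3801 − 26.1151) = 0.036 × 33.2650 = 1.19754 W/m².
Set 6.30 ln(C/298) = 1.19754: ln(C/298) = 1.19754/6.30 = 0.19009, so C = 298 × e^0.19009 = 298 × 1.20936 = 360.39 ppm.

C ≈ 360 ppm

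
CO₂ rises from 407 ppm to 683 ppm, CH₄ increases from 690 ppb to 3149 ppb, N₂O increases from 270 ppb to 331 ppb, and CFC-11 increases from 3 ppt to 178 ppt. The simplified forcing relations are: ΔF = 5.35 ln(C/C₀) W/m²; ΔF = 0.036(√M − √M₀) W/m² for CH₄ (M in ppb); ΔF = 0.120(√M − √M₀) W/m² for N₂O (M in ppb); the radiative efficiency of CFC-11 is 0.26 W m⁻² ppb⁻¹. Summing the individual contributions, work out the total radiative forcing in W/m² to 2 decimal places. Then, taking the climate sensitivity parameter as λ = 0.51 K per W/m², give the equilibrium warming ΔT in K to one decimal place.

CO₂: 5.35 × ln(683/407) = 5.35 × ln(1.67813) = 5.35 × 0.51768 = 2.7696 W/m².
CH₄: 0.036 × (√3149 − √690) = 0.036 × (56.1160 − 26.2679) = 0.036 × 29.8481 = 1.0745 W/m².
N₂O: 0.120 × (√331 − √270) = 0.120 × (18.1934 − 16.4317) = 0.120 × 1.7617 = 0.2114 W/m².
CFC-11: Δ = 178 − 3 = 175 ppt = 0.175 ppb; ΔF = 0.26 × 0.175 = 0.0455 W/m².
Total ΔF = 2.7696 + 1.0745 + 0.2114 + 0.0455 = 4.1010 W/m².
ΔT = λ ΔF = 0.51 × 4.10 = 2.0910 K.

ΔF = 4.10 W/m²; ΔT = 2.1 K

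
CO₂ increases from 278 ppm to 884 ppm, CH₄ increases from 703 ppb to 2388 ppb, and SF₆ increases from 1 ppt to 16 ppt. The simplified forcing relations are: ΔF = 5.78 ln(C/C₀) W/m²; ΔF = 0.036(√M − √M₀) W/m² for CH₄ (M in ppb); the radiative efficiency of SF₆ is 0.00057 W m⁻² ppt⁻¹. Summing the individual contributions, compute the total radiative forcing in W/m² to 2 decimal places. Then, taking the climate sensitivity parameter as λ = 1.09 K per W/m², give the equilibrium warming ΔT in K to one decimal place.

ΔF = 7.50 W/m²; ΔT = 8.2 K

CO₂: 5.78 × ln(884/278) = 5.78 × ln(3.17986) = 5.78 × 1.15684 = 6.6865 W/m².
CH₄: 0.036 × (√2388 − √703) = 0.036 × (48.8672 − 26.5141) = 0.036 × 22.3531 = 0.8047 W/m².
SF₆: ΔF = 0.00057 × (16 − 1) = 0.00057 × 15 = 0.0086 W/m².
Total ΔF = 6.6865 + 0.8047 + 0.0086 = 7.4998 W/m².
ΔT = λ ΔF = 1.09 × 7.50 = 8.1750 K.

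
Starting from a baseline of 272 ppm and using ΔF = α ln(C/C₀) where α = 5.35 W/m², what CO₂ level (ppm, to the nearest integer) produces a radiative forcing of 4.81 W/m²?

Set 5.35 ln(C/272) = 4.81, so ln(C/272) = 4.81/5.35 = 0.89907.
Then C/272 = e^0.89907 = 2.45732, giving C = 272 × 2.45732 = 668.39 ppm.

C ≈ 668 ppm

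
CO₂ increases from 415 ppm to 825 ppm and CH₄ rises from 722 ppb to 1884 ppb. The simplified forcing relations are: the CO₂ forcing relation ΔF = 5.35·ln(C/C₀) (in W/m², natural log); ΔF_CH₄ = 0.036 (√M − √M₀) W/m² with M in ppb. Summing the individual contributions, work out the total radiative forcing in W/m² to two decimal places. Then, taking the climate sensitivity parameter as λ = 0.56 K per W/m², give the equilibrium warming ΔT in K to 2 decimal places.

ΔF = 4.27 W/m²; ΔT = 2.39 K

CO₂: 5.35 × ln(825/415) = 5.35 × ln(1.98795) = 5.35 × 0.68710 = 3.6760 W/m².
CH₄: 0.036 × (√1884 − √722) = 0.036 × (43.4051 − 26.8701) = 0.036 × 16.5350 = 0.5953 W/m².
Total ΔF = 3.6760 + 0.5953 = 4.2713 W/m².
ΔT = λ ΔF = 0.56 × 4.27 = 2.3912 K.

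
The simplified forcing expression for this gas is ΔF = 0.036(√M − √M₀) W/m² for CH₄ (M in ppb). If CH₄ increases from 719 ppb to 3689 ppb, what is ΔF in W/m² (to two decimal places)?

CH₄: 0.036 × (√3689 − √719) = 0.036 × (60.7371 − 26.8142) = 0.036 × 33.9229 = 1.2212 W/m².

ΔF = 1.22 W/m²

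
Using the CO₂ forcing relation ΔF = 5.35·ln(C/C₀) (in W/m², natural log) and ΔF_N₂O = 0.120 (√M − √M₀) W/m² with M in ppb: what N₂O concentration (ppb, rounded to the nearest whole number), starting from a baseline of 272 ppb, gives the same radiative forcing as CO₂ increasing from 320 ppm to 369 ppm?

M ≈ 522 ppb

CO₂ forcing: 5.35 × ln(369/320) = 5.35 × 0.142476 = 0.76225 W/m².
Set 0.120(√M − √272) = 0.76225: √M = 0.76225/0.120 + √272 = 6.3521 + 16.4924 = 22.8445.
M = (22.8445)² = 521.87 ppb.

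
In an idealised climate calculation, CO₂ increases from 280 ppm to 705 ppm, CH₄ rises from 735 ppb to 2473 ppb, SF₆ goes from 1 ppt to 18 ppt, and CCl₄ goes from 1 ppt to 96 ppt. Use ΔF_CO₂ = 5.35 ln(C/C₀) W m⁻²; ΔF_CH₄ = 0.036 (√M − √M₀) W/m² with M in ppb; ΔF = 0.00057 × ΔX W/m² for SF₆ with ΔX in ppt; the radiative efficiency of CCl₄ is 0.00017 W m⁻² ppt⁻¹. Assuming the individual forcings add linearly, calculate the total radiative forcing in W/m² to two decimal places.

CO₂: 5.35 × ln(705/280) = 5.35 × ln(2.51786) = 5.35 × 0.92341 = 4.9402 W/m².
CH₄: 0.036 × (√2473 − √735) = 0.036 × (49.7293 − 27.1109) = 0.036 × 22.6184 = 0.8143 W/m².
SF₆: ΔF = 0.00057 × (18 − 1) = 0.00057 × 17 = 0.0097 W/m².
CCl₄: ΔF = 0.00017 × (96 − 1) = 0.00017 × 95 = 0.0162 W/m².
Total ΔF = 4.9402 + 0.8143 + 0.0097 + 0.0162 = 5.7804 W/m².

ΔF = 5.78 W/m²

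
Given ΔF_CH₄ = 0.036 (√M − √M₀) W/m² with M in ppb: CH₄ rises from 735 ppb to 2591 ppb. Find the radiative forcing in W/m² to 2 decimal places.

ΔF = 0.86 W/m²

CH₄: 0.036 × (√2591 − √735) = 0.036 × (50.9019 − 27.1109) = 0.036 × 23.7910 = 0.8565 W/m².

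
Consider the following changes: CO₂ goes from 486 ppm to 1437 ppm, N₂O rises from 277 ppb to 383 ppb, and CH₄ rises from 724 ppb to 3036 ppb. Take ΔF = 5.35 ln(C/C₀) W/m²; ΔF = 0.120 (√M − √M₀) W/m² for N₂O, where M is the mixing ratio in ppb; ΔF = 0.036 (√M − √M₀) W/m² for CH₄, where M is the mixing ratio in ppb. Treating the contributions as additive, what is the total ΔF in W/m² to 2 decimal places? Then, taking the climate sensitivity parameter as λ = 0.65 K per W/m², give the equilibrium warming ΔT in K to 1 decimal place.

CO₂: 5.35 × ln(1437/486) = 5.35 × ln(2.95679) = 5.35 × 1.08410 = 5.7999 W/m².
N₂O: 0.120 × (√383 − √277) = 0.120 × (19.5704 − 16.6433) = 0.120 × 2.9271 = 0.3513 W/m².
CH₄: 0.036 × (√3036 − √724) = 0.036 × (55.0999 − 26.9072) = 0.036 × 28.1927 = 1.0149 W/m².
Total ΔF = 5.7999 + 0.3513 + 1.0149 = 7.1661 W/m².
ΔT = λ ΔF = 0.65 × 7.17 = 4.6605 K.

ΔF = 7.17 W/m²; ΔT = 4.7 K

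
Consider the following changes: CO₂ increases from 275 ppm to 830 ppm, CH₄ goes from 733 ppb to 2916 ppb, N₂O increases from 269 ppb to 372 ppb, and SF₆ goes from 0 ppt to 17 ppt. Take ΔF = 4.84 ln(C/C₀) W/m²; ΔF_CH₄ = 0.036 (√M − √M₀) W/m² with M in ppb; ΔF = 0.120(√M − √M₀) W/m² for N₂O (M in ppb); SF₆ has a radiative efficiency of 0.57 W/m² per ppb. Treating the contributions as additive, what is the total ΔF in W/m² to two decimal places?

CO₂: 4.84 × ln(830/275) = 4.84 × ln(3.01818) = 4.84 × 1.10465 = 5.3465 W/m².
CH₄: 0.036 × (√2916 − √733) = 0.036 × (54.0000 − 27.0740) = 0.036 × 26.9260 = 0.9693 W/m².
N₂O: 0.120 × (√372 − √269) = 0.120 × (19.2873 − 16.4012) = 0.120 × 2.8861 = 0.3463 W/m².
SF₆: Δ = 17 − 0 = 17 ppt = 0.017 ppb; ΔF = 0.57 × 0.017 = 0.0097 W/m².
Total ΔF = 5.3465 + 0.9693 + 0.3463 + 0.0097 = 6.6718 W/m².

ΔF = 6.67 W/m²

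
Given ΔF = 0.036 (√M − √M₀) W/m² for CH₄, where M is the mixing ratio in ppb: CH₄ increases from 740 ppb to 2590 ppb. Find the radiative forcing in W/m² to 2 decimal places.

ΔF = 0.85 W/m²

CH₄: 0.036 × (√2590 − √740) = 0.036 × (50.8920 − 27.2029) = 0.036 × 23.6891 = 0.8528 W/m².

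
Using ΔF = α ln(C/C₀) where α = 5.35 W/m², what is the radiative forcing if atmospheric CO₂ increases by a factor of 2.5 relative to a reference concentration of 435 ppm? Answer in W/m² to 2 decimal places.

ΔF = 4.90 W/m²

Because the forcing depends only on the ratio C/C₀, the initial concentration does not enter.
ΔF = 5.35 × ln(2.5) = 5.35 × 0.91629 = 4.9022 W/m².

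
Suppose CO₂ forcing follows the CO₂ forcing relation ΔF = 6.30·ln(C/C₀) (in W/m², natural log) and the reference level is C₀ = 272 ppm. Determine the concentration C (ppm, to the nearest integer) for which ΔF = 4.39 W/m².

Set 6.30 ln(C/272) = 4.39, so ln(C/272) = 4.39/6.30 = 0.69683.
Then C/272 = e^0.69683 = 2.00738, giving C = 272 × 2.00738 = 546.01 ppm.

C ≈ 546 ppm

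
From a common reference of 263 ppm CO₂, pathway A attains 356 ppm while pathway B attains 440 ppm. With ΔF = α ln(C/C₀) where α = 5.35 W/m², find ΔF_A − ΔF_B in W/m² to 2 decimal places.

ΔF_A = 5.35 ln(356/263) = 5.35 × 0.30278 = 1.6199 W/m².
ΔF_B = 5.35 ln(440/263) = 5.35 × 0.51462 = 2.7532 W/m².
Difference: 1.6199 − 2.7532 = -1.1333 W/m².

ΔF_A − ΔF_B = -1.13 W/m²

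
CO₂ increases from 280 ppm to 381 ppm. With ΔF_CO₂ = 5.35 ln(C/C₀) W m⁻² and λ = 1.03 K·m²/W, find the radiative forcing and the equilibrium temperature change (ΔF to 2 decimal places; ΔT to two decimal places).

ΔF = 1.65 W/m²; ΔT = 1.70 K

CO₂: 5.35 × ln(381/280) = 5.35 × ln(1.36071) = 5.35 × 0.30801 = 1.6479 W/m².
ΔT = λ ΔF = 1.03 × 1.65 = 1.6995 K.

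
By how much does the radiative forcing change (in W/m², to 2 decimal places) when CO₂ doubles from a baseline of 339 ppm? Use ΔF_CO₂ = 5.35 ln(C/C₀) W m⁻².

ΔF = 3.71 W/m²

ΔF = 5.35 × ln(2) = 5.35 × 0.69315 = 3.7084 W/m².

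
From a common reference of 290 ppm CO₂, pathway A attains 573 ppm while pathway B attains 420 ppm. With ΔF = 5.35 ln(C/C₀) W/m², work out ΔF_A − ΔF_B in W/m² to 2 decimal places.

ΔF_A − ΔF_B = 1.66 W/m²

ΔF_A = 5.35 ln(573/290) = 5.35 × 0.68100 = 3.6434 W/m².
ΔF_B = 5.35 ln(420/290) = 5.35 × 0.37037 = 1.9815 W/m².
Difference: 3.6434 − 1.9815 = 1.6619 W/m².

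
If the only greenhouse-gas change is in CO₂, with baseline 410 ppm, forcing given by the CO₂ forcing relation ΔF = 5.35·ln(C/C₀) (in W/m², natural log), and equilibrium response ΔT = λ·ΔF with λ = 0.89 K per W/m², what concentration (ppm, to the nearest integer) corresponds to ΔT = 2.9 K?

C ≈ 754 ppm

Required forcing: ΔF = ΔT/λ = 2.9/0.89 = 3.2584 W/m².
Then ln(C/410) = ΔF/5.35 = 3.2584/5.35 = 0.60905.
So C = 410 × e^0.60905 = 410 × 1.83868 = 753.86 ppm.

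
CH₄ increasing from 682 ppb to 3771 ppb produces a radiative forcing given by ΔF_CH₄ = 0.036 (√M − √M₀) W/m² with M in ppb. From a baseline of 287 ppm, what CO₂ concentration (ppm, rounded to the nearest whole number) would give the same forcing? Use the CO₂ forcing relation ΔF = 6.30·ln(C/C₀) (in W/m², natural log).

C ≈ 351 ppm

CH₄ forcing: 0.036 × (√3771 − √682) = 0.036 × (61.4085 − 26.1151) = 0.036 × 35.2934 = 1.27056 W/m².
Set 6.30 ln(C/287) = 1.27056: ln(C/287) = 1.27056/6.30 = 0.20168, so C = 287 × e^0.20168 = 287 × 1.22346 = 351.13 ppm.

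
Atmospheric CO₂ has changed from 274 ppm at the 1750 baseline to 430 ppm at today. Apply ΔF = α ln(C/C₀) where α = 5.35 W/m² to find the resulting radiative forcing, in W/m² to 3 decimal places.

CO₂: 5.35 × ln(430/274) = 5.35 × ln(1.56934) = 5.35 × 0.45066 = 2.4110 W/m².

ΔF = 2.411 W/m²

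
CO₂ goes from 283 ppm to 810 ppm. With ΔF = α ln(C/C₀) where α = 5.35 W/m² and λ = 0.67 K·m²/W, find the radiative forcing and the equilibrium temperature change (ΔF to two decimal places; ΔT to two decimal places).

CO₂: 5.35 × ln(810/283) = 5.35 × ln(2.86219) = 5.35 × 1.05159 = 5.6260 W/m².
ΔT = λ ΔF = 0.67 × 5.63 = 3.7721 K.

ΔF = 5.63 W/m²; ΔT = 3.77 K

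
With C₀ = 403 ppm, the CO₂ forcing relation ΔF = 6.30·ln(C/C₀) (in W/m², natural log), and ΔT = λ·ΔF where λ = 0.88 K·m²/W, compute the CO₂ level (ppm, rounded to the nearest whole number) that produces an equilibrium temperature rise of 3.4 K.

C ≈ 744 ppm

Required forcing: ΔF = ΔT/λ = 3.4/0.88 = 3.8636 W/m².
Then ln(C/403) = ΔF/6.30 = 3.8636/6.30 = 0.61327.
So C = 403 × e^0.61327 = 403 × 1.84646 = 744.12 ppm.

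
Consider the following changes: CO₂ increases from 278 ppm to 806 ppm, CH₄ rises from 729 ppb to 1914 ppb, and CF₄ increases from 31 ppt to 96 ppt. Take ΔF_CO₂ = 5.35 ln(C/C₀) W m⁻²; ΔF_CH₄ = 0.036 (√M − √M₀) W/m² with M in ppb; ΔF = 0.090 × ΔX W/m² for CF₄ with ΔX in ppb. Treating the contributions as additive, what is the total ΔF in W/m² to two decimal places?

ΔF = 6.30 W/m²

CO₂: 5.35 × ln(806/278) = 5.35 × ln(2.89928) = 5.35 × 1.06446 = 5.6949 W/m².
CH₄: 0.036 × (√1914 − √729) = 0.036 × (43.7493 − 27.0000) = 0.036 × 16.7493 = 0.6030 W/m².
CF₄: Δ = 96 − 31 = 65 ppt = 0.065 ppb; ΔF = 0.090 × 0.065 = 0.0059 W/m².
Total ΔF = 5.6949 + 0.6030 + 0.0059 = 6.3038 W/m².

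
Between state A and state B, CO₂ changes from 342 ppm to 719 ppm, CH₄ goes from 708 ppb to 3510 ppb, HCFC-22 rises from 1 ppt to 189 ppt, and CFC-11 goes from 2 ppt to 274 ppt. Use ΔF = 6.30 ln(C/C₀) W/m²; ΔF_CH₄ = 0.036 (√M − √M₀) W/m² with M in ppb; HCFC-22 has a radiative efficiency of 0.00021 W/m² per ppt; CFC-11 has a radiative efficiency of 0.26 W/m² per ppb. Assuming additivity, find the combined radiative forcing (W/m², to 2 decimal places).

CO₂: 6.30 × ln(719/342) = 6.30 × ln(2.10234) = 6.30 × 0.74305 = 4.6812 W/m².
CH₄: 0.036 × (√3510 − √708) = 0.036 × (59.2453 − 26.6083) = 0.036 × 32.6370 = 1.1749 W/m².
HCFC-22: ΔF = 0.00021 × (189 − 1) = 0.00021 × 188 = 0.0395 W/m².
CFC-11: Δ = 274 − 2 = 272 ppt = 0.272 ppb; ΔF = 0.26 × 0.272 = 0.0707 W/m².
Total ΔF = 4.6812 + 1.1749 + 0.0395 + 0.0707 = 5.9663 W/m².

ΔF = 5.97 W/m²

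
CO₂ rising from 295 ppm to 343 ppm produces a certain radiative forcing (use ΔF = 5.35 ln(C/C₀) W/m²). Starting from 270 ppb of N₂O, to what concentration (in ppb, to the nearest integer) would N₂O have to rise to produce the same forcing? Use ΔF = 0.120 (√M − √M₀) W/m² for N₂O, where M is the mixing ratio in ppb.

CO₂ forcing: 5.35 × ln(343/295) = 5.35 × 0.150755 = 0.80654 W/m².
Set 0.120(√M − √270) = 0.80654: √M = 0.80654/0.120 + √270 = 6.7212 + 16.4317 = 23.1529.
M = (23.1529)² = 536.06 ppb.

M ≈ 536 ppb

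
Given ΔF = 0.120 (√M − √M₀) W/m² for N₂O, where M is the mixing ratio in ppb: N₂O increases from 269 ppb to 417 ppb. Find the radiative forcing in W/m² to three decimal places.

ΔF = 0.482 W/m²

N₂O: 0.120 × (√417 − √269) = 0.120 × (20.4206 − 16.4012) = 0.120 × 4.0194 = 0.4823 W/m².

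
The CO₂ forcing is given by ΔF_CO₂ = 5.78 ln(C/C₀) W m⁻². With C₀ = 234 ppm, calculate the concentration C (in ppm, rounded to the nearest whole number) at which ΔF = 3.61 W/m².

Set 5.78 ln(C/234) = 3.61, so ln(C/234) = 3.61/5.78 = 0.62457.
Then C/234 = e^0.62457 = 1.86744, giving C = 234 × 1.86744 = 436.98 ppm.

C ≈ 437 ppm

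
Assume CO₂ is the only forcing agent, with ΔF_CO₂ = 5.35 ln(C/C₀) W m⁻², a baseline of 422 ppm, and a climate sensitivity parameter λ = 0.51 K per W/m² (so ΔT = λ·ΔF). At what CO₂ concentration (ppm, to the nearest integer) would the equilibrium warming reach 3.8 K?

Required forcing: ΔF = ΔT/λ = 3.8/0.51 = 7.4510 W/m².
Then ln(C/422) = ΔF/5.35 = 7.4510/5.35 = 1.39271.
So C = 422 × e^1.39271 = 422 × 4.02575 = 1698.87 ppm.

C ≈ 1699 ppm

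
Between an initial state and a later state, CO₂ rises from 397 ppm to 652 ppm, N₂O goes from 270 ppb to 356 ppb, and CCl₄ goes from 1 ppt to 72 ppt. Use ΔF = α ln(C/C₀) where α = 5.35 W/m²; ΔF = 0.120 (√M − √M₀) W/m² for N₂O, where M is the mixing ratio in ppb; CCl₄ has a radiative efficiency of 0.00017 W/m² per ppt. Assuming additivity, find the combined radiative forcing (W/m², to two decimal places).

ΔF = 2.96 W/m²

CO₂: 5.35 × ln(652/397) = 5.35 × ln(1.64232) = 5.35 × 0.49611 = 2.6542 W/m².
N₂O: 0.120 × (√356 − √270) = 0.120 × (18.8680 − 16.4317) = 0.120 × 2.4363 = 0.2924 W/m².
CCl₄: ΔF = 0.00017 × (72 − 1) = 0.00017 × 71 = 0.0121 W/m².
Total ΔF = 2.6542 + 0.2924 + 0.0121 = 2.9587 W/m².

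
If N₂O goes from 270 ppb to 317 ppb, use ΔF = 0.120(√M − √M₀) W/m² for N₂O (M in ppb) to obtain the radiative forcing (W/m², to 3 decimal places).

ΔF = 0.165 W/m²

N₂O: 0.120 × (√317 − √270) = 0.120 × (17.8045 − 16.4317) = 0.120 × 1.3728 = 0.1647 W/m².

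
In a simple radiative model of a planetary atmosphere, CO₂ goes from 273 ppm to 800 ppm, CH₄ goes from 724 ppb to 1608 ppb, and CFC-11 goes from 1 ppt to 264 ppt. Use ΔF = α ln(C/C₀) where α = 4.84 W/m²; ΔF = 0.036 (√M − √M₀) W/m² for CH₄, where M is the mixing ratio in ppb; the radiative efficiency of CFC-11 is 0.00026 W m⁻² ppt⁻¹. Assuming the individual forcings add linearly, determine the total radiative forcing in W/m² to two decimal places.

CO₂: 4.84 × ln(800/273) = 4.84 × ln(2.93040) = 4.84 × 1.07514 = 5.2037 W/m².
CH₄: 0.036 × (√1608 − √724) = 0.036 × (40.0999 − 26.9072) = 0.036 × 13.1927 = 0.4749 W/m².
CFC-11: ΔF = 0.00026 × (264 − 1) = 0.00026 × 263 = 0.0684 W/m².
Total ΔF = 5.2037 + 0.4749 + 0.0684 = 5.7470 W/m².

ΔF = 5.75 W/m²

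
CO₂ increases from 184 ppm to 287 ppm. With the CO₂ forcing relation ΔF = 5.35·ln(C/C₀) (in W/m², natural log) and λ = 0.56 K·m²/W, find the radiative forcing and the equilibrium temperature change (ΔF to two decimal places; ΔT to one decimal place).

ΔF = 2.38 W/m²; ΔT = 1.3 K

CO₂: 5.35 × ln(287/184) = 5.35 × ln(1.55978) = 5.35 × 0.44454 = 2.3783 W/m².
ΔT = λ ΔF = 0.56 × 2.38 = 1.3328 K.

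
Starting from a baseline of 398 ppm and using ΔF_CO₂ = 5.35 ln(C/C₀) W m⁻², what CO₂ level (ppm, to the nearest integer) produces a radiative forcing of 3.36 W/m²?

C ≈ 746 ppm

Set 5.35 ln(C/398) = 3.36, so ln(C/398) = 3.36/5.35 = 0.62804.
Then C/398 = e^0.62804 = 1.87393, giving C = 398 × 1.87393 = 745.82 ppm.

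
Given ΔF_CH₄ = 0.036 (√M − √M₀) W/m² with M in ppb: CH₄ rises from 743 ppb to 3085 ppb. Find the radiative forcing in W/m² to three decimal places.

CH₄: 0.036 × (√3085 − √743) = 0.036 × (55.5428 − 27.2580) = 0.036 × 28.2848 = 1.0183 W/m².

ΔF = 1.018 W/m²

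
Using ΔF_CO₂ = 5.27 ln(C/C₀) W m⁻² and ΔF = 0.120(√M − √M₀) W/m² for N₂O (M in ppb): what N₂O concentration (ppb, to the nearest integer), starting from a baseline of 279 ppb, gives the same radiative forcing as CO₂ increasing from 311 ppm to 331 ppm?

CO₂ forcing: 5.27 × ln(331/311) = 5.27 × 0.062325 = 0.32845 W/m².
Set 0.120(√M − √279) = 0.32845: √M = 0.32845/0.120 + √279 = 2.7371 + 16.7033 = 19.4404.
M = (19.4404)² = 377.93 ppb.

M ≈ 378 ppb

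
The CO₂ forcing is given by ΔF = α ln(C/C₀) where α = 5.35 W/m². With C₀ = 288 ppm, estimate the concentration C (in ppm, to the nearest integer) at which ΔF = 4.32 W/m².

C ≈ 646 ppm

Set 5.35 ln(C/288) = 4.32, so ln(C/288) = 4.32/5.35 = 0.80748.
Then C/288 = e^0.80748 = 2.24225, giving C = 288 × 2.24225 = 645.77 ppm.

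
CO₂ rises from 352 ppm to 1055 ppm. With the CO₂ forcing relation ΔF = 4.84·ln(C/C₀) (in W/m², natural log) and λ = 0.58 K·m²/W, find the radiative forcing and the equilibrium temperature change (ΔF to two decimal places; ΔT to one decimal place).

ΔF = 5.31 W/m²; ΔT = 3.1 K

CO₂: 4.84 × ln(1055/352) = 4.84 × ln(2.99716) = 4.84 × 1.09767 = 5.3127 W/m².
ΔT = λ ΔF = 0.58 × 5.31 = 3.0798 K.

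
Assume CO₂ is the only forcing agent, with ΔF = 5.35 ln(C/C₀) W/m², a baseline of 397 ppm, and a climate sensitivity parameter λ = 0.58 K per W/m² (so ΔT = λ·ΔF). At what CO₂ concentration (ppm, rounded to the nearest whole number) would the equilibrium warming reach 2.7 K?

C ≈ 948 ppm

Required forcing: ΔF = ΔT/λ = 2.7/0.58 = 4.6552 W/m².
Then ln(C/397) = ΔF/5.35 = 4.6552/5.35 = 0.87013.
So C = 397 × e^0.87013 = 397 × 2.38722 = 947.73 ppm.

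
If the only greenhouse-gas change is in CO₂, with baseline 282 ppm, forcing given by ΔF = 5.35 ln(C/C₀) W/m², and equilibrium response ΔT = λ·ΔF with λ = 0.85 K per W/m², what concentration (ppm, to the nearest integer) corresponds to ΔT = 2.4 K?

C ≈ 478 ppm

Required forcing: ΔF = ΔT/λ = 2.4/0.85 = 2.8235 W/m².
Then ln(C/282) = ΔF/5.35 = 2.8235/5.35 = 0.52776.
So C = 282 × e^0.52776 = 282 × 1.69513 = 478.03 ppm.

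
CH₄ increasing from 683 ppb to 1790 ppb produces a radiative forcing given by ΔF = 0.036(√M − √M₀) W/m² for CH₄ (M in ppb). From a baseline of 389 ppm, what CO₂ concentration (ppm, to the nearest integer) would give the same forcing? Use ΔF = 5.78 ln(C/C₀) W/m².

CH₄ forcing: 0.036 × (√1790 − √683) = 0.036 × (42.3084 − 26.1343) = 0.036 × 16.1741 = 0.58227 W/m².
Set 5.78 ln(C/389) = 0.58227: ln(C/389) = 0.58227/5.78 = 0.10074, so C = 389 × e^0.10074 = 389 × 1.10599 = 430.23 ppm.

C ≈ 430 ppm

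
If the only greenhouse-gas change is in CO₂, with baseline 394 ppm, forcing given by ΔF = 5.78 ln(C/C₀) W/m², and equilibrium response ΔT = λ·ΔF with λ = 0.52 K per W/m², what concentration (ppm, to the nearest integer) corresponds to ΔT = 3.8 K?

C ≈ 1395 ppm

Required forcing: ΔF = ΔT/λ = 3.8/0.52 = 7.3077 W/m².
Then ln(C/394) = ΔF/5.78 = 7.3077/5.78 = 1.26431.
So C = 394 × e^1.26431 = 394 × 3.54065 = 1395.02 ppm.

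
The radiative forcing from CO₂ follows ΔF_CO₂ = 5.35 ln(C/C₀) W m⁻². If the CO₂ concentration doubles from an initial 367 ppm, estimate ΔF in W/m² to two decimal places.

Because the forcing depends only on the ratio C/C₀, the initial concentration does not enter.
ΔF = 5.35 × ln(2) = 5.35 × 0.69315 = 3.7084 W/m².

ΔF = 3.71 W/m²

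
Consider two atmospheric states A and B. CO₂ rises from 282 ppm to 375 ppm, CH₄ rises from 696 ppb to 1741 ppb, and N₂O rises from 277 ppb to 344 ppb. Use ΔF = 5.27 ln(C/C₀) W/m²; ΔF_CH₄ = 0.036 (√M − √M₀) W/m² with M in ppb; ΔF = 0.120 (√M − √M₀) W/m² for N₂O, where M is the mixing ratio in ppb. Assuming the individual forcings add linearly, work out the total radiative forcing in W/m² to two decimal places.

CO₂: 5.27 × ln(375/282) = 5.27 × ln(1.32979) = 5.27 × 0.28502 = 1.5021 W/m².
CH₄: 0.036 × (√1741 − √696) = 0.036 × (41.7253 − 26.3818) = 0.036 × 15.3435 = 0.5524 W/m².
N₂O: 0.120 × (√344 − √277) = 0.120 × (18.5472 − 16.6433) = 0.120 × 1.9039 = 0.2285 W/m².
Total ΔF = 1.5021 + 0.5524 + 0.2285 = 2.2830 W/m².

ΔF = 2.28 W/m²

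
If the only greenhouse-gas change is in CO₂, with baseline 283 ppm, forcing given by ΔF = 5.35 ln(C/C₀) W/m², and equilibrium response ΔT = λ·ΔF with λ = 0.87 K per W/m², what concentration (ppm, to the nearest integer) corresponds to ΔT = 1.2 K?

C ≈ 366 ppm

Required forcing: ΔF = ΔT/λ = 1.2/0.87 = 1.3793 W/m².
Then ln(C/283) = ΔF/5.35 = 1.3793/5.35 = 0.25781.
So C = 283 × e^0.25781 = 283 × 1.29409 = 366.23 ppm.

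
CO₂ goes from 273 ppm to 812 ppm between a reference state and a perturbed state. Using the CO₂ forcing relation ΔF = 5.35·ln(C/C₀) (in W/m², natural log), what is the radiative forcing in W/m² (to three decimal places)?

CO₂: 5.35 × ln(812/273) = 5.35 × ln(2.97436) = 5.35 × 1.09003 = 5.8317 W/m².

ΔF = 5.832 W/m²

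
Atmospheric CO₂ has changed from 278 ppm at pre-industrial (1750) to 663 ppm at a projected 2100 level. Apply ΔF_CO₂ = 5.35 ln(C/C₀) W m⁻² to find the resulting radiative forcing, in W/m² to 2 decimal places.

ΔF = 4.65 W/m²

CO₂: 5.35 × ln(663/278) = 5.35 × ln(2.38489) = 5.35 × 0.86915 = 4.6500 W/m².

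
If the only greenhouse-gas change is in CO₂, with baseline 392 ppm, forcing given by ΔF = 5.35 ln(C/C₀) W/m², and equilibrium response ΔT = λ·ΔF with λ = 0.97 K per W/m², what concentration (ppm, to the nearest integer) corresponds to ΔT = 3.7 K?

C ≈ 800 ppm

Required forcing: ΔF = ΔT/λ = 3.7/0.97 = 3.8144 W/m².
Then ln(C/392) = ΔF/5.35 = 3.8144/5.35 = 0.71297.
So C = 392 × e^0.71297 = 392 × 2.04004 = 799.70 ppm.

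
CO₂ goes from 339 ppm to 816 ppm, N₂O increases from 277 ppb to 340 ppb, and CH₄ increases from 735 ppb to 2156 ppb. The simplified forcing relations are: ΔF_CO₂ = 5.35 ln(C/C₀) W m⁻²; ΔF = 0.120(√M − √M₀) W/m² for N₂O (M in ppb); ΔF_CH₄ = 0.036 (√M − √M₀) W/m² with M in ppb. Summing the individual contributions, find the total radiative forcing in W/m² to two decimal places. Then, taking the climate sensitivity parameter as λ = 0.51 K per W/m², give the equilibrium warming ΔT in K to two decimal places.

ΔF = 5.61 W/m²; ΔT = 2.86 K

CO₂: 5.35 × ln(816/339) = 5.35 × ln(2.40708) = 5.35 × 0.87841 = 4.6995 W/m².
N₂O: 0.120 × (√340 − √277) = 0.120 × (18.4391 − 16.6433) = 0.120 × 1.7958 = 0.2155 W/m².
CH₄: 0.036 × (√2156 − √735) = 0.036 × (46.4327 − 27.1109) = 0.036 × 19.3218 = 0.6956 W/m².
Total ΔF = 4.6995 + 0.2155 + 0.6956 = 5.6106 W/m².
ΔT = λ ΔF = 0.51 × 5.61 = 2.8611 K.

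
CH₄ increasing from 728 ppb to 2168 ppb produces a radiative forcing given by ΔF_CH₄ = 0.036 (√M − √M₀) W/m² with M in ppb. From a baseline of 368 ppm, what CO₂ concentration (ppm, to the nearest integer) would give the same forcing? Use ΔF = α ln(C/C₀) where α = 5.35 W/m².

C ≈ 420 ppm

CH₄ forcing: 0.036 × (√2168 − √728) = 0.036 × (46.5618 − 26.9815) = 0.036 × 19.5803 = 0.70489 W/m².
Set 5.35 ln(C/368) = 0.70489: ln(C/368) = 0.70489/5.35 = 0.13176, so C = 368 × e^0.13176 = 368 × 1.14083 = 419.83 ppm.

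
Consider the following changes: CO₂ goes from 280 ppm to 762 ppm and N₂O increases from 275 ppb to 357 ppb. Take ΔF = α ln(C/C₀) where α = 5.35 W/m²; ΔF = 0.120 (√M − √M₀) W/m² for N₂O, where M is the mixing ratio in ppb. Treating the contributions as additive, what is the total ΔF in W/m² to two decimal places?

ΔF = 5.63 W/m²

CO₂: 5.35 × ln(762/280) = 5.35 × ln(2.72143) = 5.35 × 1.00116 = 5.3562 W/m².
N₂O: 0.120 × (√357 − √275) = 0.120 × (18.8944 − 16.5831) = 0.120 × 2.3113 = 0.2774 W/m².
Total ΔF = 5.3562 + 0.2774 = 5.6336 W/m².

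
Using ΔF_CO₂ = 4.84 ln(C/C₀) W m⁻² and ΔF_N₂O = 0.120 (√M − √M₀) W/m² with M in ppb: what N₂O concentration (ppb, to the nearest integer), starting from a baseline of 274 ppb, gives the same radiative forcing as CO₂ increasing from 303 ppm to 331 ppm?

M ≈ 405 ppb

CO₂ forcing: 4.84 × ln(331/303) = 4.84 × 0.088386 = 0.42779 W/m².
Set 0.120(√M − √274) = 0.42779: √M = 0.42779/0.120 + √274 = 3.5649 + 16.5529 = 20.1178.
M = (20.1178)² = 404.73 ppb.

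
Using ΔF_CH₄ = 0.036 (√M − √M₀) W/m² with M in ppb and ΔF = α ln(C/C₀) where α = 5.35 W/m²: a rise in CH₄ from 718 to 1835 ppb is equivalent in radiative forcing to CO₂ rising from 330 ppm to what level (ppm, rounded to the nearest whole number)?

CH₄ forcing: 0.036 × (√1835 − √718) = 0.036 × (42.8369 − 26.7955) = 0.036 × 16.0414 = 0.57749 W/m².
Set 5.35 ln(C/330) = 0.57749: ln(C/330) = 0.57749/5.35 = 0.10794, so C = 330 × e^0.10794 = 330 × 1.11398 = 367.61 ppm.

C ≈ 368 ppm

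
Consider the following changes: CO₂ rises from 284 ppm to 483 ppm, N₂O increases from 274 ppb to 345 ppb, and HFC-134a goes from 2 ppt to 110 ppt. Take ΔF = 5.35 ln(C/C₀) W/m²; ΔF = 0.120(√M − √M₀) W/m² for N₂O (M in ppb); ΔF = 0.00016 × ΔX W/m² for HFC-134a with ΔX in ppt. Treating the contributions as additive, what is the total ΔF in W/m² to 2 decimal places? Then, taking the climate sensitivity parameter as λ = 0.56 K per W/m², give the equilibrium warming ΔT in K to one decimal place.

ΔF = 3.10 W/m²; ΔT = 1.7 K

CO₂: 5.35 × ln(483/284) = 5.35 × ln(1.70070) = 5.35 × 0.53104 = 2.8411 W/m².
N₂O: 0.120 × (√345 − √274) = 0.120 × (18.5742 − 16.5529) = 0.120 × 2.0213 = 0.2426 W/m².
HFC-134a: ΔF = 0.00016 × (110 − 2) = 0.00016 × 108 = 0.0173 W/m².
Total ΔF = 2.8411 + 0.2426 + 0.0173 = 3.1010 W/m².
ΔT = λ ΔF = 0.56 × 3.10 = 1.7360 K.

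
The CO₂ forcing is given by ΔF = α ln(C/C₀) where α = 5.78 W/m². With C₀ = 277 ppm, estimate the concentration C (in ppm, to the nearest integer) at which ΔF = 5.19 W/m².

Set 5.78 ln(C/277) = 5.19, so ln(C/277) = 5.19/5.78 = 0.89792.
Then C/277 = e^0.89792 = 2.45449, giving C = 277 × 2.45449 = 679.89 ppm.

C ≈ 680 ppm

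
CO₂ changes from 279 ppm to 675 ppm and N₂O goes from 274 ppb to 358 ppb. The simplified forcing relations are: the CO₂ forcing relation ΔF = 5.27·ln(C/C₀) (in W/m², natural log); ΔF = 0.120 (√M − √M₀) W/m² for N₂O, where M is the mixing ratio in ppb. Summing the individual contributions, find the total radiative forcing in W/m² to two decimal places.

CO₂: 5.27 × ln(675/279) = 5.27 × ln(2.41935) = 5.27 × 0.88350 = 4.6560 W/m².
N₂O: 0.120 × (√358 − √274) = 0.120 × (18.9209 − 16.5529) = 0.120 × 2.3680 = 0.2842 W/m².
Total ΔF = 4.6560 + 0.2842 = 4.9402 W/m².

ΔF = 4.94 W/m²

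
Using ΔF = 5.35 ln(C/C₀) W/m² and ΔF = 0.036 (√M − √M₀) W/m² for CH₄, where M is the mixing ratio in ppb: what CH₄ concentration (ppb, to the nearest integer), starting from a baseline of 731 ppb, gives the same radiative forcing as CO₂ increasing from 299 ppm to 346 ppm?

CO₂ forcing: 5.35 × ln(346/299) = 5.35 × 0.145995 = 0.78107 W/m².
Set 0.036(√M − √731) = 0.78107: √M = 0.78107/0.036 + √731 = 21.6964 + 27.0370 = 48.7334.
M = (48.7334)² = 2374.94 ppb.

M ≈ 2375 ppb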